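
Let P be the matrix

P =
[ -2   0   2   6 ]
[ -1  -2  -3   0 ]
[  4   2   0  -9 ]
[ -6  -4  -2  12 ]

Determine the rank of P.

2

Row reduce to echelon form.
R2 ← R2 − (1/2)·R1: [0, -2, -4, -3]
R3 ← R3 + (2)·R1: [0, 2, 4, 3]
R4 ← R4 − (3)·R1: [0, -4, -8, -6]
R3 ← R3 + R2: [0, 0, 0, 0]
R4 ← R4 − (2)·R2: [0, 0, 0, 0]
Echelon form has 2 nonzero rows, so rank(P) = 2.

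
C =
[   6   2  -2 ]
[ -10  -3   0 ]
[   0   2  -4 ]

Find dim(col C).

3

Row reduce to echelon form.
R2 ← R2 + (5/3)·R1: [0, 1/3, -10/3]
R3 ← R3 − (6)·R2: [0, 0, 16]
Echelon form has 3 nonzero rows, so rank(C) = 3.
The column space has dimension equal to the rank: 3.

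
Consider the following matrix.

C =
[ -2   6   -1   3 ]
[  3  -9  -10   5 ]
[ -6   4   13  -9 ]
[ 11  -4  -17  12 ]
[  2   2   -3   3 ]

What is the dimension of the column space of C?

Row reduce to echelon form.
R2 ← R2 + (3/2)·R1: [0, 0, -23/2, 19/2]
R3 ← R3 − (3)·R1: [0, -14, 16, -18]
R4 ← R4 + (11/2)·R1: [0, 29, -45/2, 57/2]
R5 ← R5 + R1: [0, 8, -4, 6]
Swap R2 ↔ R3
R4 ← R4 + (29/14)·R2: [0, 0, 149/14, -123/14]
R5 ← R5 + (4/7)·R2: [0, 0, 36/7, -30/7]
R4 ← R4 + (149/161)·R3: [0, 0, 0, 1/161]
R5 ← R5 + (72/161)·R3: [0, 0, 0, -6/161]
R5 ← R5 + (6)·R4: [0, 0, 0, 0]
Echelon form has 4 nonzero rows, so rank(C) = 4.
The column space has dimension equal to the rank: 4.

4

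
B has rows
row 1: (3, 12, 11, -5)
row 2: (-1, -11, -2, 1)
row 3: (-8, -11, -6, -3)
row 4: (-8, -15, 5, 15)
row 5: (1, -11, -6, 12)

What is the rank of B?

Row reduce to echelon form.
R2 ← R2 + (1/3)·R1: [0, -7, 5/3, -2/3]
R3 ← R3 + (8/3)·R1: [0, 21, 70/3, -49/3]
R4 ← R4 + (8/3)·R1: [0, 17, 103/3, 5/3]
R5 ← R5 − (1/3)·R1: [0, -15, -29/3, 41/3]
R3 ← R3 + (3)·R2: [0, 0, 85/3, -55/3]
R4 ← R4 + (17/7)·R2: [0, 0, 806/21, 1/21]
R5 ← R5 − (15/7)·R2: [0, 0, -278/21, 317/21]
R4 ← R4 − (806/595)·R3: [0, 0, 0, 423/17]
R5 ← R5 + (278/595)·R3: [0, 0, 0, 111/17]
R5 ← R5 − (37/141)·R4: [0, 0, 0, 0]
Echelon form has 4 nonzero rows, so rank(B) = 4.

4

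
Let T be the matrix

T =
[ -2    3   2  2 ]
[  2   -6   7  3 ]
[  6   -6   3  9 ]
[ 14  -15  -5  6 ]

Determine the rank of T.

Row reduce to echelon form.
R2 ← R2 + R1: [0, -3, 9, 5]
R3 ← R3 + (3)·R1: [0, 3, 9, 15]
R4 ← R4 + (7)·R1: [0, 6, 9, 20]
R3 ← R3 + R2: [0, 0, 18, 20]
R4 ← R4 + (2)·R2: [0, 0, 27, 30]
R4 ← R4 − (3/2)·R3: [0, 0, 0, 0]
Echelon form has 3 nonzero rows, so rank(T) = 3.

3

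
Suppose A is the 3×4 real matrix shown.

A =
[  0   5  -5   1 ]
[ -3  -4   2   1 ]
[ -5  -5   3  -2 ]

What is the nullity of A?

1

Row reduce to echelon form.
Swap R1 ↔ R2
R3 ← R3 − (5/3)·R1: [0, 5/3, -1/3, -11/3]
R3 ← R3 − (1/3)·R2: [0, 0, 4/3, -4]
3 nonzero rows, so rank(A) = 3.
A has 4 columns; by rank–nullity, nullity = 4 − 3 = 1.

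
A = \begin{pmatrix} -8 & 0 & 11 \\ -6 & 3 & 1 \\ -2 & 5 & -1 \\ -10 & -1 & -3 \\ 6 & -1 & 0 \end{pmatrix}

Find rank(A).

Row reduce to echelon form.
R2 ← R2 − (3/4)·R1: [0, 3, -29/4]
R3 ← R3 − (1/4)·R1: [0, 5, -15/4]
R4 ← R4 − (5/4)·R1: [0, -1, -67/4]
R5 ← R5 + (3/4)·R1: [0, -1, 33/4]
R3 ← R3 − (5/3)·R2: [0, 0, 25/3]
R4 ← R4 + (1/3)·R2: [0, 0, -115/6]
R5 ← R5 + (1/3)·R2: [0, 0, 35/6]
R4 ← R4 + (23/10)·R3: [0, 0, 0]
R5 ← R5 − (7/10)·R3: [0, 0, 0]
Echelon form has 3 nonzero rows, so rank(A) = 3.

3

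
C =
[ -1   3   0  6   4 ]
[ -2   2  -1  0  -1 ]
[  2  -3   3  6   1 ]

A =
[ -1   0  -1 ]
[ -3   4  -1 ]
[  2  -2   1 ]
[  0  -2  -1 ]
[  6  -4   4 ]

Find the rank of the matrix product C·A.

2

First compute CA:
[[ 16, -16,   8],
 [-12,  14,  -5],
 [ 19, -34,   2]]
Now row reduce the product.
R2 ← R2 + (3/4)·R1: [0, 2, 1]
R3 ← R3 − (19/16)·R1: [0, -15, -15/2]
R3 ← R3 + (15/2)·R2: [0, 0, 0]
2 nonzero rows, so rank(CA) = 2.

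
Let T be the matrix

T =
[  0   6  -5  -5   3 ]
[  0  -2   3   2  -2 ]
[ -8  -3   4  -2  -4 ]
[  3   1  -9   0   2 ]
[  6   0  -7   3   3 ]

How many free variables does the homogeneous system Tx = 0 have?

0

Row reduce to echelon form.
Swap R1 ↔ R3
R4 ← R4 + (3/8)·R1: [0, -1/8, -15/2, -3/4, 1/2]
R5 ← R5 + (3/4)·R1: [0, -9/4, -4, 3/2, 0]
R3 ← R3 + (3)·R2: [0, 0, 4, 1, -3]
R4 ← R4 − (1/16)·R2: [0, 0, -123/16, -7/8, 5/8]
R5 ← R5 − (9/8)·R2: [0, 0, -59/8, -3/4, 9/4]
R4 ← R4 + (123/64)·R3: [0, 0, 0, 67/64, -329/64]
R5 ← R5 + (59/32)·R3: [0, 0, 0, 35/32, -105/32]
R5 ← R5 − (70/67)·R4: [0, 0, 0, 0, 140/67]
5 nonzero rows, so rank(T) = 5.
T has 5 columns; by rank–nullity, nullity = 5 − 5 = 0.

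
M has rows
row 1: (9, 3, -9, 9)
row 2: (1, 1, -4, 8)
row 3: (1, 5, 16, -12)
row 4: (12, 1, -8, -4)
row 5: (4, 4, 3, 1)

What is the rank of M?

3

Row reduce to echelon form.
R2 ← R2 − (1/9)·R1: [0, 2/3, -3, 7]
R3 ← R3 − (1/9)·R1: [0, 14/3, 17, -13]
R4 ← R4 − (4/3)·R1: [0, -3, 4, -16]
R5 ← R5 − (4/9)·R1: [0, 8/3, 7, -3]
R3 ← R3 − (7)·R2: [0, 0, 38, -62]
R4 ← R4 + (9/2)·R2: [0, 0, -19/2, 31/2]
R5 ← R5 − (4)·R2: [0, 0, 19, -31]
R4 ← R4 + (1/4)·R3: [0, 0, 0, 0]
R5 ← R5 − (1/2)·R3: [0, 0, 0, 0]
Echelon form has 3 nonzero rows, so rank(M) = 3.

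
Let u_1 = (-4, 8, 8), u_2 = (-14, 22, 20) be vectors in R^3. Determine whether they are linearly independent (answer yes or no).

Form the matrix with these vectors as rows and row reduce.
R2 ← R2 − (7/2)·R1: [0, -6, -8]
2 nonzero rows, so the 2 vectors span a space of dimension 2.
Since 2 = 2, the vectors are linearly independent.

yes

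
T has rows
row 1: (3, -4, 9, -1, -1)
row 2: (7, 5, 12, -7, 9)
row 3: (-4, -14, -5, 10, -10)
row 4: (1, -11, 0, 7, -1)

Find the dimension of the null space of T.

2

Row reduce to echelon form.
R2 ← R2 − (7/3)·R1: [0, 43/3, -9, -14/3, 34/3]
R3 ← R3 + (4/3)·R1: [0, -58/3, 7, 26/3, -34/3]
R4 ← R4 − (1/3)·R1: [0, -29/3, -3, 22/3, -2/3]
R3 ← R3 + (58/43)·R2: [0, 0, -221/43, 102/43, 170/43]
R4 ← R4 + (29/43)·R2: [0, 0, -390/43, 180/43, 300/43]
R4 ← R4 − (30/17)·R3: [0, 0, 0, 0, 0]
3 nonzero rows, so rank(T) = 3.
T has 5 columns; by rank–nullity, nullity = 5 − 3 = 2.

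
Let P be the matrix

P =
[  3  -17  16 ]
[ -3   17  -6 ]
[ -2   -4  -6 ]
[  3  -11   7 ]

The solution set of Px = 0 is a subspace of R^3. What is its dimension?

Row reduce to echelon form.
R2 ← R2 + R1: [0, 0, 10]
R3 ← R3 + (2/3)·R1: [0, -46/3, 14/3]
R4 ← R4 − R1: [0, 6, -9]
Swap R2 ↔ R3
R4 ← R4 + (9/23)·R2: [0, 0, -165/23]
R4 ← R4 + (33/46)·R3: [0, 0, 0]
3 nonzero rows, so rank(P) = 3.
P has 3 columns; by rank–nullity, nullity = 3 − 3 = 0.

0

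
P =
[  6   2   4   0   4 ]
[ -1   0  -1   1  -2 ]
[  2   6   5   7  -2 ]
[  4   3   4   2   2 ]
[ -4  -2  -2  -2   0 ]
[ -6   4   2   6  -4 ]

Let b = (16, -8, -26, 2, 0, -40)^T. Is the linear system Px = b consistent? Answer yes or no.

Row reduce the augmented matrix [P | b].
R2 ← R2 + (1/6)·R1: [0, 1/3, -1/3, 1, -4/3, -16/3]
R3 ← R3 − (1/3)·R1: [0, 16/3, 11/3, 7, -10/3, -94/3]
R4 ← R4 − (2/3)·R1: [0, 5/3, 4/3, 2, -2/3, -26/3]
R5 ← R5 + (2/3)·R1: [0, -2/3, 2/3, -2, 8/3, 32/3]
R6 ← R6 + R1: [0, 6, 6, 6, 0, -24]
R3 ← R3 − (16)·R2: [0, 0, 9, -9, 18, 54]
R4 ← R4 − (5)·R2: [0, 0, 3, -3, 6, 18]
R5 ← R5 + (2)·R2: [0, 0, 0, 0, 0, 0]
R6 ← R6 − (18)·R2: [0, 0, 12, -12, 24, 72]
R4 ← R4 − (1/3)·R3: [0, 0, 0, 0, 0, 0]
R6 ← R6 − (4/3)·R3: [0, 0, 0, 0, 0, 0]
The echelon form has 3 nonzero rows, and every pivot lies in the first 5 columns, so rank(P) = rank([P|b]) = 3.
The system is consistent.

yes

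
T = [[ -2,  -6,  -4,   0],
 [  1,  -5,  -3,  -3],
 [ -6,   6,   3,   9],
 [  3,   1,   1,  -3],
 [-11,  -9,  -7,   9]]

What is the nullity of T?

2

Row reduce to echelon form.
R2 ← R2 + (1/2)·R1: [0, -8, -5, -3]
R3 ← R3 − (3)·R1: [0, 24, 15, 9]
R4 ← R4 + (3/2)·R1: [0, -8, -5, -3]
R5 ← R5 − (11/2)·R1: [0, 24, 15, 9]
R3 ← R3 + (3)·R2: [0, 0, 0, 0]
R4 ← R4 − R2: [0, 0, 0, 0]
R5 ← R5 + (3)·R2: [0, 0, 0, 0]
2 nonzero rows, so rank(T) = 2.
T has 4 columns; by rank–nullity, nullity = 4 − 2 = 2.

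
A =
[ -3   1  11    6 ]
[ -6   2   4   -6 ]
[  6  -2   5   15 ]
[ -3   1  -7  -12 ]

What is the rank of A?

2

Row reduce to echelon form.
R2 ← R2 − (2)·R1: [0, 0, -18, -18]
R3 ← R3 + (2)·R1: [0, 0, 27, 27]
R4 ← R4 − R1: [0, 0, -18, -18]
R3 ← R3 + (3/2)·R2: [0, 0, 0, 0]
R4 ← R4 − R2: [0, 0, 0, 0]
Echelon form has 2 nonzero rows, so rank(A) = 2.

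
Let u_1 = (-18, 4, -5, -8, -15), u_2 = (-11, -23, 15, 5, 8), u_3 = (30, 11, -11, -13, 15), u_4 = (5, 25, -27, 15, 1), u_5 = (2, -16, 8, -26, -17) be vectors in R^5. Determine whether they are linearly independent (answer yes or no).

Form the matrix with these vectors as rows and row reduce.
R2 ← R2 − (11/18)·R1: [0, -229/9, 325/18, 89/9, 103/6]
R3 ← R3 + (5/3)·R1: [0, 53/3, -58/3, -79/3, -10]
R4 ← R4 + (5/18)·R1: [0, 235/9, -511/18, 115/9, -19/6]
R5 ← R5 + (1/9)·R1: [0, -140/9, 67/9, -242/9, -56/3]
R3 ← R3 + (159/229)·R2: [0, 0, -3113/458, -4458/229, 879/458]
R4 ← R4 + (235/229)·R2: [0, 0, -2258/229, 5250/229, 3309/229]
R5 ← R5 − (140/229)·R2: [0, 0, -823/229, -7542/229, -6678/229]
R4 ← R4 − (4516/3113)·R3: [0, 0, 0, 159282/3113, 36315/3113]
R5 ← R5 − (1646/3113)·R3: [0, 0, 0, -70482/3113, -93939/3113]
R5 ← R5 + (11747/26547)·R4: [0, 0, 0, 0, -221352/8849]
5 nonzero rows, so the 5 vectors span a space of dimension 5.
Since 5 = 5, the vectors are linearly independent.

yes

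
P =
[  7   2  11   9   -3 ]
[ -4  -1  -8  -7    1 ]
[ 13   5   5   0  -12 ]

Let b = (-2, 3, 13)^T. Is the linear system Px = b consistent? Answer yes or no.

Row reduce the augmented matrix [P | b].
R2 ← R2 + (4/7)·R1: [0, 1/7, -12/7, -13/7, -5/7, 13/7]
R3 ← R3 − (13/7)·R1: [0, 9/7, -108/7, -117/7, -45/7, 117/7]
R3 ← R3 − (9)·R2: [0, 0, 0, 0, 0, 0]
The echelon form has 2 nonzero rows, and every pivot lies in the first 5 columns, so rank(P) = rank([P|b]) = 2.
The system is consistent.

yes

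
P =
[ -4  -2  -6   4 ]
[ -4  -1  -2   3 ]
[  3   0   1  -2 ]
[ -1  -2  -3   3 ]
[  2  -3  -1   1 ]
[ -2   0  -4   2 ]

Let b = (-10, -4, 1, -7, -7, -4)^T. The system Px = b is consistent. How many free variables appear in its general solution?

0

Row reduce the augmented matrix [P | b].
R2 ← R2 − R1: [0, 1, 4, -1, 6]
R3 ← R3 + (3/4)·R1: [0, -3/2, -7/2, 1, -13/2]
R4 ← R4 − (1/4)·R1: [0, -3/2, -3/2, 2, -9/2]
R5 ← R5 + (1/2)·R1: [0, -4, -4, 3, -12]
R6 ← R6 − (1/2)·R1: [0, 1, -1, 0, 1]
R3 ← R3 + (3/2)·R2: [0, 0, 5/2, -1/2, 5/2]
R4 ← R4 + (3/2)·R2: [0, 0, 9/2, 1/2, 9/2]
R5 ← R5 + (4)·R2: [0, 0, 12, -1, 12]
R6 ← R6 − R2: [0, 0, -5, 1, -5]
R4 ← R4 − (9/5)·R3: [0, 0, 0, 7/5, 0]
R5 ← R5 − (24/5)·R3: [0, 0, 0, 7/5, 0]
R6 ← R6 + (2)·R3: [0, 0, 0, 0, 0]
R5 ← R5 − R4: [0, 0, 0, 0, 0]
The echelon form has 4 nonzero rows, and every pivot lies in the first 4 columns, so rank(P) = rank([P|b]) = 4.
The system is consistent.
Free variables = (unknowns) − (rank) = 4 − 4 = 0.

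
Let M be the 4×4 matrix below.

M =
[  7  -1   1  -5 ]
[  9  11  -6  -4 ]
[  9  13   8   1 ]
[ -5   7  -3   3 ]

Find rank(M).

Row reduce to echelon form.
R2 ← R2 − (9/7)·R1: [0, 86/7, -51/7, 17/7]
R3 ← R3 − (9/7)·R1: [0, 100/7, 47/7, 52/7]
R4 ← R4 + (5/7)·R1: [0, 44/7, -16/7, -4/7]
R3 ← R3 − (50/43)·R2: [0, 0, 653/43, 198/43]
R4 ← R4 − (22/43)·R2: [0, 0, 62/43, -78/43]
R4 ← R4 − (62/653)·R3: [0, 0, 0, -1470/653]
Echelon form has 4 nonzero rows, so rank(M) = 4.

4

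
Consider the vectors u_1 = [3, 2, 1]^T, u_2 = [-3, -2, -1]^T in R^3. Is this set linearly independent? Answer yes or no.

Form the matrix with these vectors as rows and row reduce.
R2 ← R2 + R1: [0, 0, 0]
1 nonzero row, so the 2 vectors span a space of dimension 1.
Since 1 < 2, the vectors are linearly dependent.

no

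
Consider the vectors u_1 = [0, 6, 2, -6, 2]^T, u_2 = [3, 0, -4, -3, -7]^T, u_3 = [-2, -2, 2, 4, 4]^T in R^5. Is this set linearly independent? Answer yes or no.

no

Form the matrix with these vectors as rows and row reduce.
Swap R1 ↔ R2
R3 ← R3 + (2/3)·R1: [0, -2, -2/3, 2, -2/3]
R3 ← R3 + (1/3)·R2: [0, 0, 0, 0, 0]
2 nonzero rows, so the 3 vectors span a space of dimension 2.
Since 2 < 3, the vectors are linearly dependent.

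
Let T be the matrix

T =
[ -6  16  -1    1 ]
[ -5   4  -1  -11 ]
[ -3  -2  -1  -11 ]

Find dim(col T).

3

Row reduce to echelon form.
R2 ← R2 − (5/6)·R1: [0, -28/3, -1/6, -71/6]
R3 ← R3 − (1/2)·R1: [0, -10, -1/2, -23/2]
R3 ← R3 − (15/14)·R2: [0, 0, -9/28, 33/28]
Echelon form has 3 nonzero rows, so rank(T) = 3.
The column space has dimension equal to the rank: 3.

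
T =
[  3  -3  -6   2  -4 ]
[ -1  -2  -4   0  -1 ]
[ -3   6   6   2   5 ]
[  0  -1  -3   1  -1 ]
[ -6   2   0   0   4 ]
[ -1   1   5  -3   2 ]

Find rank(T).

3

Row reduce to echelon form.
R2 ← R2 + (1/3)·R1: [0, -3, -6, 2/3, -7/3]
R3 ← R3 + R1: [0, 3, 0, 4, 1]
R5 ← R5 + (2)·R1: [0, -4, -12, 4, -4]
R6 ← R6 + (1/3)·R1: [0, 0, 3, -7/3, 2/3]
R3 ← R3 + R2: [0, 0, -6, 14/3, -4/3]
R4 ← R4 − (1/3)·R2: [0, 0, -1, 7/9, -2/9]
R5 ← R5 − (4/3)·R2: [0, 0, -4, 28/9, -8/9]
R4 ← R4 − (1/6)·R3: [0, 0, 0, 0, 0]
R5 ← R5 − (2/3)·R3: [0, 0, 0, 0, 0]
R6 ← R6 + (1/2)·R3: [0, 0, 0, 0, 0]
Echelon form has 3 nonzero rows, so rank(T) = 3.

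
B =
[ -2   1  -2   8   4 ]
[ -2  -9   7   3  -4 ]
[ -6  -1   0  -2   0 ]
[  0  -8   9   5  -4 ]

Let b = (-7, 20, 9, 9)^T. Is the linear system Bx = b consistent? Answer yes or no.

Row reduce the augmented matrix [B | b].
R2 ← R2 − R1: [0, -10, 9, -5, -8, 27]
R3 ← R3 − (3)·R1: [0, -4, 6, -26, -12, 30]
R3 ← R3 − (2/5)·R2: [0, 0, 12/5, -24, -44/5, 96/5]
R4 ← R4 − (4/5)·R2: [0, 0, 9/5, 9, 12/5, -63/5]
R4 ← R4 − (3/4)·R3: [0, 0, 0, 27, 9, -27]
The echelon form has 4 nonzero rows, and every pivot lies in the first 5 columns, so rank(B) = rank([B|b]) = 4.
The system is consistent.

yes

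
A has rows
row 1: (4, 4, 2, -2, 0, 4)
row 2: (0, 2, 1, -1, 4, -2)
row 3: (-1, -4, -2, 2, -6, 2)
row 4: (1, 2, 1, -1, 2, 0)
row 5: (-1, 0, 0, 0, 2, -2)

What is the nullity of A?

Row reduce to echelon form.
R3 ← R3 + (1/4)·R1: [0, -3, -3/2, 3/2, -6, 3]
R4 ← R4 − (1/4)·R1: [0, 1, 1/2, -1/2, 2, -1]
R5 ← R5 + (1/4)·R1: [0, 1, 1/2, -1/2, 2, -1]
R3 ← R3 + (3/2)·R2: [0, 0, 0, 0, 0, 0]
R4 ← R4 − (1/2)·R2: [0, 0, 0, 0, 0, 0]
R5 ← R5 − (1/2)·R2: [0, 0, 0, 0, 0, 0]
2 nonzero rows, so rank(A) = 2.
A has 6 columns; by rank–nullity, nullity = 6 − 2 = 4.

4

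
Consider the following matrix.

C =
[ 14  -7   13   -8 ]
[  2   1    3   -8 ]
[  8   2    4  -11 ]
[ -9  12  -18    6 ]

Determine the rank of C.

Row reduce to echelon form.
R2 ← R2 − (1/7)·R1: [0, 2, 8/7, -48/7]
R3 ← R3 − (4/7)·R1: [0, 6, -24/7, -45/7]
R4 ← R4 + (9/14)·R1: [0, 15/2, -135/14, 6/7]
R3 ← R3 − (3)·R2: [0, 0, -48/7, 99/7]
R4 ← R4 − (15/4)·R2: [0, 0, -195/14, 186/7]
R4 ← R4 − (65/32)·R3: [0, 0, 0, -69/32]
Echelon form has 4 nonzero rows, so rank(C) = 4.

4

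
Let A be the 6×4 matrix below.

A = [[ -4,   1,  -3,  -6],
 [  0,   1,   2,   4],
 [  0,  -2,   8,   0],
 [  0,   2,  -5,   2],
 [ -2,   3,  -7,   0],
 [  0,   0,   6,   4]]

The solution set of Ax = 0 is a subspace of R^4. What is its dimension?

1

Row reduce to echelon form.
R5 ← R5 − (1/2)·R1: [0, 5/2, -11/2, 3]
R3 ← R3 + (2)·R2: [0, 0, 12, 8]
R4 ← R4 − (2)·R2: [0, 0, -9, -6]
R5 ← R5 − (5/2)·R2: [0, 0, -21/2, -7]
R4 ← R4 + (3/4)·R3: [0, 0, 0, 0]
R5 ← R5 + (7/8)·R3: [0, 0, 0, 0]
R6 ← R6 − (1/2)·R3: [0, 0, 0, 0]
3 nonzero rows, so rank(A) = 3.
A has 4 columns; by rank–nullity, nullity = 4 − 3 = 1.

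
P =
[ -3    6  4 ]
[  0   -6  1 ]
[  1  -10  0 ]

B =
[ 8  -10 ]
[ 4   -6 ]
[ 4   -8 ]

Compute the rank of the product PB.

2

First compute PB:
[[ 16, -38],
 [-20,  28],
 [-32,  50]]
Now row reduce the product.
R2 ← R2 + (5/4)·R1: [0, -39/2]
R3 ← R3 + (2)·R1: [0, -26]
R3 ← R3 − (4/3)·R2: [0, 0]
2 nonzero rows, so rank(PB) = 2.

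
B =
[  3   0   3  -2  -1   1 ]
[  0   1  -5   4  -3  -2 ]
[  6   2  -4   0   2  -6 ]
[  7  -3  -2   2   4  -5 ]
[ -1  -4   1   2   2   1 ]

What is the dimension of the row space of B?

Row reduce to echelon form.
R3 ← R3 − (2)·R1: [0, 2, -10, 4, 4, -8]
R4 ← R4 − (7/3)·R1: [0, -3, -9, 20/3, 19/3, -22/3]
R5 ← R5 + (1/3)·R1: [0, -4, 2, 4/3, 5/3, 4/3]
R3 ← R3 − (2)·R2: [0, 0, 0, -4, 10, -4]
R4 ← R4 + (3)·R2: [0, 0, -24, 56/3, -8/3, -40/3]
R5 ← R5 + (4)·R2: [0, 0, -18, 52/3, -31/3, -20/3]
Swap R3 ↔ R4
R5 ← R5 − (3/4)·R3: [0, 0, 0, 10/3, -25/3, 10/3]
R5 ← R5 + (5/6)·R4: [0, 0, 0, 0, 0, 0]
Echelon form has 4 nonzero rows, so rank(B) = 4.
The row space has dimension equal to the rank: 4.

4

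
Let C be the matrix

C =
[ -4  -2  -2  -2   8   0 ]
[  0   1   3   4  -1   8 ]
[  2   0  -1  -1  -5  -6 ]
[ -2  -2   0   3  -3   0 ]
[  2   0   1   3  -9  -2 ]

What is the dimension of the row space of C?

Row reduce to echelon form.
R3 ← R3 + (1/2)·R1: [0, -1, -2, -2, -1, -6]
R4 ← R4 − (1/2)·R1: [0, -1, 1, 4, -7, 0]
R5 ← R5 + (1/2)·R1: [0, -1, 0, 2, -5, -2]
R3 ← R3 + R2: [0, 0, 1, 2, -2, 2]
R4 ← R4 + R2: [0, 0, 4, 8, -8, 8]
R5 ← R5 + R2: [0, 0, 3, 6, -6, 6]
R4 ← R4 − (4)·R3: [0, 0, 0, 0, 0, 0]
R5 ← R5 − (3)·R3: [0, 0, 0, 0, 0, 0]
Echelon form has 3 nonzero rows, so rank(C) = 3.
The row space has dimension equal to the rank: 3.

3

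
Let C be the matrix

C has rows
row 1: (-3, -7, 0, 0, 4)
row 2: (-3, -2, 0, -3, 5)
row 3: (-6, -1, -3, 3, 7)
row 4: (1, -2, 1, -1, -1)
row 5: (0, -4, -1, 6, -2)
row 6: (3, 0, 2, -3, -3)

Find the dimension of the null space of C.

2

Row reduce to echelon form.
R2 ← R2 − R1: [0, 5, 0, -3, 1]
R3 ← R3 − (2)·R1: [0, 13, -3, 3, -1]
R4 ← R4 + (1/3)·R1: [0, -13/3, 1, -1, 1/3]
R6 ← R6 + R1: [0, -7, 2, -3, 1]
R3 ← R3 − (13/5)·R2: [0, 0, -3, 54/5, -18/5]
R4 ← R4 + (13/15)·R2: [0, 0, 1, -18/5, 6/5]
R5 ← R5 + (4/5)·R2: [0, 0, -1, 18/5, -6/5]
R6 ← R6 + (7/5)·R2: [0, 0, 2, -36/5, 12/5]
R4 ← R4 + (1/3)·R3: [0, 0, 0, 0, 0]
R5 ← R5 − (1/3)·R3: [0, 0, 0, 0, 0]
R6 ← R6 + (2/3)·R3: [0, 0, 0, 0, 0]
3 nonzero rows, so rank(C) = 3.
C has 5 columns; by rank–nullity, nullity = 5 − 3 = 2.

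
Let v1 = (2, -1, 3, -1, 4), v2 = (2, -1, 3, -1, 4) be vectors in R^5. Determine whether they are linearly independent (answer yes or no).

Form the matrix with these vectors as rows and row reduce.
R2 ← R2 − R1: [0, 0, 0, 0, 0]
1 nonzero row, so the 2 vectors span a space of dimension 1.
Since 1 < 2, the vectors are linearly dependent.

no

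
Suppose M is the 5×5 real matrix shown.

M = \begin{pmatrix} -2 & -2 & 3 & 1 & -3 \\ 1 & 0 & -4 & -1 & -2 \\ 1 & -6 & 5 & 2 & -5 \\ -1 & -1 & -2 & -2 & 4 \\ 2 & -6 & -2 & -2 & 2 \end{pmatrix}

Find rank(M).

4

Row reduce to echelon form.
R2 ← R2 + (1/2)·R1: [0, -1, -5/2, -1/2, -7/2]
R3 ← R3 + (1/2)·R1: [0, -7, 13/2, 5/2, -13/2]
R4 ← R4 − (1/2)·R1: [0, 0, -7/2, -5/2, 11/2]
R5 ← R5 + R1: [0, -8, 1, -1, -1]
R3 ← R3 − (7)·R2: [0, 0, 24, 6, 18]
R5 ← R5 − (8)·R2: [0, 0, 21, 3, 27]
R4 ← R4 + (7/48)·R3: [0, 0, 0, -13/8, 65/8]
R5 ← R5 − (7/8)·R3: [0, 0, 0, -9/4, 45/4]
R5 ← R5 − (18/13)·R4: [0, 0, 0, 0, 0]
Echelon form has 4 nonzero rows, so rank(M) = 4.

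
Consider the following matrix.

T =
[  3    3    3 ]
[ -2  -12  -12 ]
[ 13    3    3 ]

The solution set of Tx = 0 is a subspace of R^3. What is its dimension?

1

Row reduce to echelon form.
R2 ← R2 + (2/3)·R1: [0, -10, -10]
R3 ← R3 − (13/3)·R1: [0, -10, -10]
R3 ← R3 − R2: [0, 0, 0]
2 nonzero rows, so rank(T) = 2.
T has 3 columns; by rank–nullity, nullity = 3 − 2 = 1.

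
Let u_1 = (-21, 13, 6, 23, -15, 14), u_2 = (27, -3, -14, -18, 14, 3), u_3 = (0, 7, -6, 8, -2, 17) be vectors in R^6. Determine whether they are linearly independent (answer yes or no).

Form the matrix with these vectors as rows and row reduce.
R2 ← R2 + (9/7)·R1: [0, 96/7, -44/7, 81/7, -37/7, 21]
R3 ← R3 − (49/96)·R2: [0, 0, -67/24, 67/32, 67/96, 201/32]
3 nonzero rows, so the 3 vectors span a space of dimension 3.
Since 3 = 3, the vectors are linearly independent.

yes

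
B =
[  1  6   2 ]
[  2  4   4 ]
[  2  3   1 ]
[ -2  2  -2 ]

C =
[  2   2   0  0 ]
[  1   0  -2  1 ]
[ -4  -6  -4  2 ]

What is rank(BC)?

First compute BC:
[[  0, -10, -20,  10],
 [ -8, -20, -24,  12],
 [  3,  -2, -10,   5],
 [  6,   8,   4,  -2]]
Now row reduce the product.
Swap R1 ↔ R2
R3 ← R3 + (3/8)·R1: [0, -19/2, -19, 19/2]
R4 ← R4 + (3/4)·R1: [0, -7, -14, 7]
R3 ← R3 − (19/20)·R2: [0, 0, 0, 0]
R4 ← R4 − (7/10)·R2: [0, 0, 0, 0]
2 nonzero rows, so rank(BC) = 2.

2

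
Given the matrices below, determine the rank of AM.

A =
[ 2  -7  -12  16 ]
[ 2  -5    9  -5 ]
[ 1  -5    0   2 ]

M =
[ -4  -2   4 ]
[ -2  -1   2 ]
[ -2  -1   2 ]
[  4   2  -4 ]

First compute AM:
[[ 94,  47, -94],
 [-36, -18,  36],
 [ 14,   7, -14]]
Now row reduce the product.
R2 ← R2 + (18/47)·R1: [0, 0, 0]
R3 ← R3 − (7/47)·R1: [0, 0, 0]
1 nonzero row, so rank(AM) = 1.

1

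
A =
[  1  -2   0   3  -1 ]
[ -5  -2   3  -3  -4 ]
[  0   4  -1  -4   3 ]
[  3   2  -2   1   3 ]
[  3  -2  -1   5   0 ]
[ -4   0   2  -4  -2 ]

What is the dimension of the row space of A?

2

Row reduce to echelon form.
R2 ← R2 + (5)·R1: [0, -12, 3, 12, -9]
R4 ← R4 − (3)·R1: [0, 8, -2, -8, 6]
R5 ← R5 − (3)·R1: [0, 4, -1, -4, 3]
R6 ← R6 + (4)·R1: [0, -8, 2, 8, -6]
R3 ← R3 + (1/3)·R2: [0, 0, 0, 0, 0]
R4 ← R4 + (2/3)·R2: [0, 0, 0, 0, 0]
R5 ← R5 + (1/3)·R2: [0, 0, 0, 0, 0]
R6 ← R6 − (2/3)·R2: [0, 0, 0, 0, 0]
Echelon form has 2 nonzero rows, so rank(A) = 2.
The row space has dimension equal to the rank: 2.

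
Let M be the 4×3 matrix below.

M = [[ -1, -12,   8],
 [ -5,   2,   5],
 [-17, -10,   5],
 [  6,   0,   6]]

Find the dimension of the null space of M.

0

Row reduce to echelon form.
R2 ← R2 − (5)·R1: [0, 62, -35]
R3 ← R3 − (17)·R1: [0, 194, -131]
R4 ← R4 + (6)·R1: [0, -72, 54]
R3 ← R3 − (97/31)·R2: [0, 0, -666/31]
R4 ← R4 + (36/31)·R2: [0, 0, 414/31]
R4 ← R4 + (23/37)·R3: [0, 0, 0]
3 nonzero rows, so rank(M) = 3.
M has 3 columns; by rank–nullity, nullity = 3 − 3 = 0.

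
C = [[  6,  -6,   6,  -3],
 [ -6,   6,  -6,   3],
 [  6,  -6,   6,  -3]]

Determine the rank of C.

Row reduce to echelon form.
R2 ← R2 + R1: [0, 0, 0, 0]
R3 ← R3 − R1: [0, 0, 0, 0]
Echelon form has 1 nonzero row, so rank(C) = 1.

1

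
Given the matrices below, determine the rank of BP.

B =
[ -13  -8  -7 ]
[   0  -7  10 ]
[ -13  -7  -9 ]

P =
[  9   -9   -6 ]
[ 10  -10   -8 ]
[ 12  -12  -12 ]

First compute BP:
[[-281, 281, 226],
 [ 50, -50, -64],
 [-295, 295, 242]]
Now row reduce the product.
R2 ← R2 + (50/281)·R1: [0, 0, -6684/281]
R3 ← R3 − (295/281)·R1: [0, 0, 1332/281]
R3 ← R3 + (111/557)·R2: [0, 0, 0]
2 nonzero rows, so rank(BP) = 2.

2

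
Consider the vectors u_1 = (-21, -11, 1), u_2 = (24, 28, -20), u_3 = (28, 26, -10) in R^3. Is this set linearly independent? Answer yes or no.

Form the matrix with these vectors as rows and row reduce.
R2 ← R2 + (8/7)·R1: [0, 108/7, -132/7]
R3 ← R3 + (4/3)·R1: [0, 34/3, -26/3]
R3 ← R3 − (119/162)·R2: [0, 0, 140/27]
3 nonzero rows, so the 3 vectors span a space of dimension 3.
Since 3 = 3, the vectors are linearly independent.

yes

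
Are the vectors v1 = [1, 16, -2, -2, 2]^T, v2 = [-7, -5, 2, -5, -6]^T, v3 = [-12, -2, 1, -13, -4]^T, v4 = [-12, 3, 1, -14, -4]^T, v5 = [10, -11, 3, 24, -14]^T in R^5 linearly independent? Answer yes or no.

no

Form the matrix with these vectors as rows and row reduce.
R2 ← R2 + (7)·R1: [0, 107, -12, -19, 8]
R3 ← R3 + (12)·R1: [0, 190, -23, -37, 20]
R4 ← R4 + (12)·R1: [0, 195, -23, -38, 20]
R5 ← R5 − (10)·R1: [0, -171, 23, 44, -34]
R3 ← R3 − (190/107)·R2: [0, 0, -181/107, -349/107, 620/107]
R4 ← R4 − (195/107)·R2: [0, 0, -121/107, -361/107, 580/107]
R5 ← R5 + (171/107)·R2: [0, 0, 409/107, 1459/107, -2270/107]
R4 ← R4 − (121/181)·R3: [0, 0, 0, -216/181, 280/181]
R5 ← R5 + (409/181)·R3: [0, 0, 0, 1134/181, -1470/181]
R5 ← R5 + (21/4)·R4: [0, 0, 0, 0, 0]
4 nonzero rows, so the 5 vectors span a space of dimension 4.
Since 4 < 5, the vectors are linearly dependent.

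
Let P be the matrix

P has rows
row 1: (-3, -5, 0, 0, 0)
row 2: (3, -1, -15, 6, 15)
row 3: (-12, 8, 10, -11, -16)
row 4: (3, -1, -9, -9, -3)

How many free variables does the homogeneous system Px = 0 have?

Row reduce to echelon form.
R2 ← R2 + R1: [0, -6, -15, 6, 15]
R3 ← R3 − (4)·R1: [0, 28, 10, -11, -16]
R4 ← R4 + R1: [0, -6, -9, -9, -3]
R3 ← R3 + (14/3)·R2: [0, 0, -60, 17, 54]
R4 ← R4 − R2: [0, 0, 6, -15, -18]
R4 ← R4 + (1/10)·R3: [0, 0, 0, -133/10, -63/5]
4 nonzero rows, so rank(P) = 4.
P has 5 columns; by rank–nullity, nullity = 5 − 4 = 1.

1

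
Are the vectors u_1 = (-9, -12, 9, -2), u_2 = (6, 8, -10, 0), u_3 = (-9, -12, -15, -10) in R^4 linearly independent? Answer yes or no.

no

Form the matrix with these vectors as rows and row reduce.
R2 ← R2 + (2/3)·R1: [0, 0, -4, -4/3]
R3 ← R3 − R1: [0, 0, -24, -8]
R3 ← R3 − (6)·R2: [0, 0, 0, 0]
2 nonzero rows, so the 3 vectors span a space of dimension 2.
Since 2 < 3, the vectors are linearly dependent.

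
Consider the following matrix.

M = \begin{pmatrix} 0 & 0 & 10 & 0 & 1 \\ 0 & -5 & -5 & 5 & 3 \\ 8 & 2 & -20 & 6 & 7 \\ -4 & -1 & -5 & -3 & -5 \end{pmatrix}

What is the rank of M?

3

Row reduce to echelon form.
Swap R1 ↔ R3
R4 ← R4 + (1/2)·R1: [0, 0, -15, 0, -3/2]
R4 ← R4 + (3/2)·R3: [0, 0, 0, 0, 0]
Echelon form has 3 nonzero rows, so rank(M) = 3.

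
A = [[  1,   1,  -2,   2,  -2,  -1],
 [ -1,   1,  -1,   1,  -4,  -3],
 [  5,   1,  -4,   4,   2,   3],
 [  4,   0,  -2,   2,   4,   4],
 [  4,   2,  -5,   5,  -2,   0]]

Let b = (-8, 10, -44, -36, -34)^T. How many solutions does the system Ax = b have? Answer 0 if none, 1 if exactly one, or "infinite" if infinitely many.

infinite

Row reduce the augmented matrix [A | b].
R2 ← R2 + R1: [0, 2, -3, 3, -6, -4, 2]
R3 ← R3 − (5)·R1: [0, -4, 6, -6, 12, 8, -4]
R4 ← R4 − (4)·R1: [0, -4, 6, -6, 12, 8, -4]
R5 ← R5 − (4)·R1: [0, -2, 3, -3, 6, 4, -2]
R3 ← R3 + (2)·R2: [0, 0, 0, 0, 0, 0, 0]
R4 ← R4 + (2)·R2: [0, 0, 0, 0, 0, 0, 0]
R5 ← R5 + R2: [0, 0, 0, 0, 0, 0, 0]
The echelon form has 2 nonzero rows, and every pivot lies in the first 6 columns, so rank(A) = rank([A|b]) = 2.
The system is consistent.
rank = 2 < 6 unknowns, so there are infinitely many solutions.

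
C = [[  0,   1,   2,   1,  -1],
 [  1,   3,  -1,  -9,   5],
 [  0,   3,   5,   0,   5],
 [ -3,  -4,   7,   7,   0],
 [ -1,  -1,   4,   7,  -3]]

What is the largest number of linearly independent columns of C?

4

Row reduce to echelon form.
Swap R1 ↔ R2
R4 ← R4 + (3)·R1: [0, 5, 4, -20, 15]
R5 ← R5 + R1: [0, 2, 3, -2, 2]
R3 ← R3 − (3)·R2: [0, 0, -1, -3, 8]
R4 ← R4 − (5)·R2: [0, 0, -6, -25, 20]
R5 ← R5 − (2)·R2: [0, 0, -1, -4, 4]
R4 ← R4 − (6)·R3: [0, 0, 0, -7, -28]
R5 ← R5 − R3: [0, 0, 0, -1, -4]
R5 ← R5 − (1/7)·R4: [0, 0, 0, 0, 0]
Echelon form has 4 nonzero rows, so rank(C) = 4.
The rank gives the maximum number of linearly independent columns: 4.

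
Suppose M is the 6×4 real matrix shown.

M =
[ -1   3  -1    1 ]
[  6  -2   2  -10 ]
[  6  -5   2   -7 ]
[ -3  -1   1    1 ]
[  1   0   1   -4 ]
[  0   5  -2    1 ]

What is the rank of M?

Row reduce to echelon form.
R2 ← R2 + (6)·R1: [0, 16, -4, -4]
R3 ← R3 + (6)·R1: [0, 13, -4, -1]
R4 ← R4 − (3)·R1: [0, -10, 4, -2]
R5 ← R5 + R1: [0, 3, 0, -3]
R3 ← R3 − (13/16)·R2: [0, 0, -3/4, 9/4]
R4 ← R4 + (5/8)·R2: [0, 0, 3/2, -9/2]
R5 ← R5 − (3/16)·R2: [0, 0, 3/4, -9/4]
R6 ← R6 − (5/16)·R2: [0, 0, -3/4, 9/4]
R4 ← R4 + (2)·R3: [0, 0, 0, 0]
R5 ← R5 + R3: [0, 0, 0, 0]
R6 ← R6 − R3: [0, 0, 0, 0]
Echelon form has 3 nonzero rows, so rank(M) = 3.

3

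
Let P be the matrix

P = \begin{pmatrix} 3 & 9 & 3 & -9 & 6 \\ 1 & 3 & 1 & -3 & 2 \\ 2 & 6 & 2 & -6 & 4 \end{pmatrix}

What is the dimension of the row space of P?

1

Row reduce to echelon form.
R2 ← R2 − (1/3)·R1: [0, 0, 0, 0, 0]
R3 ← R3 − (2/3)·R1: [0, 0, 0, 0, 0]
Echelon form has 1 nonzero row, so rank(P) = 1.
The row space has dimension equal to the rank: 1.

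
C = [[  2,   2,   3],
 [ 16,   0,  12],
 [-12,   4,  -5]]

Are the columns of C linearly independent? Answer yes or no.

Row reduce C to echelon form.
R2 ← R2 − (8)·R1: [0, -16, -12]
R3 ← R3 + (6)·R1: [0, 16, 13]
R3 ← R3 + R2: [0, 0, 1]
3 pivots among 3 columns.
Every column is a pivot column, so the columns are linearly independent.

yes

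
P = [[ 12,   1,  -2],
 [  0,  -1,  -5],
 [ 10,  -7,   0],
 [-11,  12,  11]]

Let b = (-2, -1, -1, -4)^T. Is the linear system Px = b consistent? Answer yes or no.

no

Row reduce the augmented matrix [P | b].
R3 ← R3 − (5/6)·R1: [0, -47/6, 5/3, 2/3]
R4 ← R4 + (11/12)·R1: [0, 155/12, 55/6, -35/6]
R3 ← R3 − (47/6)·R2: [0, 0, 245/6, 17/2]
R4 ← R4 + (155/12)·R2: [0, 0, -665/12, -75/4]
R4 ← R4 + (19/14)·R3: [0, 0, 0, -101/14]
The echelon form has 4 nonzero rows; the last pivot sits in the augmented column, so rank(P) = 3 but rank([P|b]) = 4.
Since the ranks differ, the system is inconsistent.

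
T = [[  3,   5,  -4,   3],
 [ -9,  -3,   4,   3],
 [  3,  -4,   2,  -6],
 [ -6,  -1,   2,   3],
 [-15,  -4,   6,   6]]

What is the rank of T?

2

Row reduce to echelon form.
R2 ← R2 + (3)·R1: [0, 12, -8, 12]
R3 ← R3 − R1: [0, -9, 6, -9]
R4 ← R4 + (2)·R1: [0, 9, -6, 9]
R5 ← R5 + (5)·R1: [0, 21, -14, 21]
R3 ← R3 + (3/4)·R2: [0, 0, 0, 0]
R4 ← R4 − (3/4)·R2: [0, 0, 0, 0]
R5 ← R5 − (7/4)·R2: [0, 0, 0, 0]
Echelon form has 2 nonzero rows, so rank(T) = 2.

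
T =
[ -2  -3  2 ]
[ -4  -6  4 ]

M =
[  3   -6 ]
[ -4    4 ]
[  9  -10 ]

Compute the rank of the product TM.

1

First compute TM:
[[ 24, -20],
 [ 48, -40]]
Now row reduce the product.
R2 ← R2 − (2)·R1: [0, 0]
1 nonzero row, so rank(TM) = 1.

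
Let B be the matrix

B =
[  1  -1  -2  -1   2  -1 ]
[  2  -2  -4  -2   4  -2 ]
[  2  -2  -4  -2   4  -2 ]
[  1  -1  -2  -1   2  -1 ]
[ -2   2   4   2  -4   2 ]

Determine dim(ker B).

5

Row reduce to echelon form.
R2 ← R2 − (2)·R1: [0, 0, 0, 0, 0, 0]
R3 ← R3 − (2)·R1: [0, 0, 0, 0, 0, 0]
R4 ← R4 − R1: [0, 0, 0, 0, 0, 0]
R5 ← R5 + (2)·R1: [0, 0, 0, 0, 0, 0]
1 nonzero row, so rank(B) = 1.
B has 6 columns; by rank–nullity, nullity = 6 − 1 = 5.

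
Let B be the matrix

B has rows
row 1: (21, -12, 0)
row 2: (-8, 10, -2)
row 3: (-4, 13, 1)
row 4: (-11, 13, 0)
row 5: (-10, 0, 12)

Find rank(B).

Row reduce to echelon form.
R2 ← R2 + (8/21)·R1: [0, 38/7, -2]
R3 ← R3 + (4/21)·R1: [0, 75/7, 1]
R4 ← R4 + (11/21)·R1: [0, 47/7, 0]
R5 ← R5 + (10/21)·R1: [0, -40/7, 12]
R3 ← R3 − (75/38)·R2: [0, 0, 94/19]
R4 ← R4 − (47/38)·R2: [0, 0, 47/19]
R5 ← R5 + (20/19)·R2: [0, 0, 188/19]
R4 ← R4 − (1/2)·R3: [0, 0, 0]
R5 ← R5 − (2)·R3: [0, 0, 0]
Echelon form has 3 nonzero rows, so rank(B) = 3.

3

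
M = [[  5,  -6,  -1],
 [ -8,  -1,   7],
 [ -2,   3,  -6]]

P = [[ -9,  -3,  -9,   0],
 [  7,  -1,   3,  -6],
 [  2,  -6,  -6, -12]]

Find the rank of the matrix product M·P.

First compute MP:
[[-89,  -3, -57,  48],
 [ 79, -17,  27, -78],
 [ 27,  39,  63,  54]]
Now row reduce the product.
R2 ← R2 + (79/89)·R1: [0, -1750/89, -2100/89, -3150/89]
R3 ← R3 + (27/89)·R1: [0, 3390/89, 4068/89, 6102/89]
R3 ← R3 + (339/175)·R2: [0, 0, 0, 0]
2 nonzero rows, so rank(MP) = 2.

2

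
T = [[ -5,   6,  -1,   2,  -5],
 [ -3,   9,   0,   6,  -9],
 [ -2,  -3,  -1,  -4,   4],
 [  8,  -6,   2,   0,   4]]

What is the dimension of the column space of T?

2

Row reduce to echelon form.
R2 ← R2 − (3/5)·R1: [0, 27/5, 3/5, 24/5, -6]
R3 ← R3 − (2/5)·R1: [0, -27/5, -3/5, -24/5, 6]
R4 ← R4 + (8/5)·R1: [0, 18/5, 2/5, 16/5, -4]
R3 ← R3 + R2: [0, 0, 0, 0, 0]
R4 ← R4 − (2/3)·R2: [0, 0, 0, 0, 0]
Echelon form has 2 nonzero rows, so rank(T) = 2.
The column space has dimension equal to the rank: 2.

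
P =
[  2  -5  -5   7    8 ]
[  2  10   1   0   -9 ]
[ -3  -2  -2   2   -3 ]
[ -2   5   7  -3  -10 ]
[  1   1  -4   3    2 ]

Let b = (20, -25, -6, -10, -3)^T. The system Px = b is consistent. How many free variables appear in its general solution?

0

Row reduce the augmented matrix [P | b].
R2 ← R2 − R1: [0, 15, 6, -7, -17, -45]
R3 ← R3 + (3/2)·R1: [0, -19/2, -19/2, 25/2, 9, 24]
R4 ← R4 + R1: [0, 0, 2, 4, -2, 10]
R5 ← R5 − (1/2)·R1: [0, 7/2, -3/2, -1/2, -2, -13]
R3 ← R3 + (19/30)·R2: [0, 0, -57/10, 121/15, -53/30, -9/2]
R5 ← R5 − (7/30)·R2: [0, 0, -29/10, 17/15, 59/30, -5/2]
R4 ← R4 + (20/57)·R3: [0, 0, 0, 1168/171, -448/171, 160/19]
R5 ← R5 − (29/57)·R3: [0, 0, 0, -508/171, 490/171, -4/19]
R5 ← R5 + (127/292)·R4: [0, 0, 0, 0, 126/73, 252/73]
The echelon form has 5 nonzero rows, and every pivot lies in the first 5 columns, so rank(P) = rank([P|b]) = 5.
The system is consistent.
Free variables = (unknowns) − (rank) = 5 − 5 = 0.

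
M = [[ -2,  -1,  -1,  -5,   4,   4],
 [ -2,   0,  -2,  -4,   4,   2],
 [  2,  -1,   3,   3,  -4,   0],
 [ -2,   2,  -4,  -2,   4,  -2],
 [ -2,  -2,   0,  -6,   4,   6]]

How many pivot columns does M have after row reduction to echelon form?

Row reduce to echelon form.
R2 ← R2 − R1: [0, 1, -1, 1, 0, -2]
R3 ← R3 + R1: [0, -2, 2, -2, 0, 4]
R4 ← R4 − R1: [0, 3, -3, 3, 0, -6]
R5 ← R5 − R1: [0, -1, 1, -1, 0, 2]
R3 ← R3 + (2)·R2: [0, 0, 0, 0, 0, 0]
R4 ← R4 − (3)·R2: [0, 0, 0, 0, 0, 0]
R5 ← R5 + R2: [0, 0, 0, 0, 0, 0]
Echelon form has 2 nonzero rows, so rank(M) = 2.
Each nonzero row contributes one pivot column: 2 pivot columns.

2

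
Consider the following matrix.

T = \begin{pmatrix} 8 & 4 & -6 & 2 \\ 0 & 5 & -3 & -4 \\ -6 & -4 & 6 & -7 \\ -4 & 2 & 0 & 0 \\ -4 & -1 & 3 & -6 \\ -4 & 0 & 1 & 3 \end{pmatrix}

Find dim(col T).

3

Row reduce to echelon form.
R3 ← R3 + (3/4)·R1: [0, -1, 3/2, -11/2]
R4 ← R4 + (1/2)·R1: [0, 4, -3, 1]
R5 ← R5 + (1/2)·R1: [0, 1, 0, -5]
R6 ← R6 + (1/2)·R1: [0, 2, -2, 4]
R3 ← R3 + (1/5)·R2: [0, 0, 9/10, -63/10]
R4 ← R4 − (4/5)·R2: [0, 0, -3/5, 21/5]
R5 ← R5 − (1/5)·R2: [0, 0, 3/5, -21/5]
R6 ← R6 − (2/5)·R2: [0, 0, -4/5, 28/5]
R4 ← R4 + (2/3)·R3: [0, 0, 0, 0]
R5 ← R5 − (2/3)·R3: [0, 0, 0, 0]
R6 ← R6 + (8/9)·R3: [0, 0, 0, 0]
Echelon form has 3 nonzero rows, so rank(T) = 3.
The column space has dimension equal to the rank: 3.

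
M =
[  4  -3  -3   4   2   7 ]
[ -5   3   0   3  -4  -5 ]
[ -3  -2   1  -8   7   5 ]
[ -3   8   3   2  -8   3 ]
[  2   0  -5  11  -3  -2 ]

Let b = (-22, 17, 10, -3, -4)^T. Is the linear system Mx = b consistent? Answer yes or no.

yes

Row reduce the augmented matrix [M | b].
R2 ← R2 + (5/4)·R1: [0, -3/4, -15/4, 8, -3/2, 15/4, -21/2]
R3 ← R3 + (3/4)·R1: [0, -17/4, -5/4, -5, 17/2, 41/4, -13/2]
R4 ← R4 + (3/4)·R1: [0, 23/4, 3/4, 5, -13/2, 33/4, -39/2]
R5 ← R5 − (1/2)·R1: [0, 3/2, -7/2, 9, -4, -11/2, 7]
R3 ← R3 − (17/3)·R2: [0, 0, 20, -151/3, 17, -11, 53]
R4 ← R4 + (23/3)·R2: [0, 0, -28, 199/3, -18, 37, -100]
R5 ← R5 + (2)·R2: [0, 0, -11, 25, -7, 2, -14]
R4 ← R4 + (7/5)·R3: [0, 0, 0, -62/15, 29/5, 108/5, -129/5]
R5 ← R5 + (11/20)·R3: [0, 0, 0, -161/60, 47/20, -81/20, 303/20]
R5 ← R5 − (161/248)·R4: [0, 0, 0, 0, -351/248, -2241/124, 7911/248]
The echelon form has 5 nonzero rows, and every pivot lies in the first 6 columns, so rank(M) = rank([M|b]) = 5.
The system is consistent.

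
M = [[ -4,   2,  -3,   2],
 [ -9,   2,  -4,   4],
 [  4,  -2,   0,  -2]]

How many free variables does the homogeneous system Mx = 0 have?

1

Row reduce to echelon form.
R2 ← R2 − (9/4)·R1: [0, -5/2, 11/4, -1/2]
R3 ← R3 + R1: [0, 0, -3, 0]
3 nonzero rows, so rank(M) = 3.
M has 4 columns; by rank–nullity, nullity = 4 − 3 = 1.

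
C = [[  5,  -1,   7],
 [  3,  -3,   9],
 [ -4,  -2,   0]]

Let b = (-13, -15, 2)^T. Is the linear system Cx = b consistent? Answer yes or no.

Row reduce the augmented matrix [C | b].
R2 ← R2 − (3/5)·R1: [0, -12/5, 24/5, -36/5]
R3 ← R3 + (4/5)·R1: [0, -14/5, 28/5, -42/5]
R3 ← R3 − (7/6)·R2: [0, 0, 0, 0]
The echelon form has 2 nonzero rows, and every pivot lies in the first 3 columns, so rank(C) = rank([C|b]) = 2.
The system is consistent.

yes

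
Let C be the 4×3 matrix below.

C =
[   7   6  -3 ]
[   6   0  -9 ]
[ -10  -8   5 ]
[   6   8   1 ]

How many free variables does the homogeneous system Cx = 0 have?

1

Row reduce to echelon form.
R2 ← R2 − (6/7)·R1: [0, -36/7, -45/7]
R3 ← R3 + (10/7)·R1: [0, 4/7, 5/7]
R4 ← R4 − (6/7)·R1: [0, 20/7, 25/7]
R3 ← R3 + (1/9)·R2: [0, 0, 0]
R4 ← R4 + (5/9)·R2: [0, 0, 0]
2 nonzero rows, so rank(C) = 2.
C has 3 columns; by rank–nullity, nullity = 3 − 2 = 1.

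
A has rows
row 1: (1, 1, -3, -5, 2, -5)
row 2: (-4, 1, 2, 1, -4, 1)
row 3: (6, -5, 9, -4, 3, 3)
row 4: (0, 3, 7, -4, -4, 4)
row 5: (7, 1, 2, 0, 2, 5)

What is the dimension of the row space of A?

5

Row reduce to echelon form.
R2 ← R2 + (4)·R1: [0, 5, -10, -19, 4, -19]
R3 ← R3 − (6)·R1: [0, -11, 27, 26, -9, 33]
R5 ← R5 − (7)·R1: [0, -6, 23, 35, -12, 40]
R3 ← R3 + (11/5)·R2: [0, 0, 5, -79/5, -1/5, -44/5]
R4 ← R4 − (3/5)·R2: [0, 0, 13, 37/5, -32/5, 77/5]
R5 ← R5 + (6/5)·R2: [0, 0, 11, 61/5, -36/5, 86/5]
R4 ← R4 − (13/5)·R3: [0, 0, 0, 1212/25, -147/25, 957/25]
R5 ← R5 − (11/5)·R3: [0, 0, 0, 1174/25, -169/25, 914/25]
R5 ← R5 − (587/606)·R4: [0, 0, 0, 0, -215/202, -105/202]
Echelon form has 5 nonzero rows, so rank(A) = 5.
The row space has dimension equal to the rank: 5.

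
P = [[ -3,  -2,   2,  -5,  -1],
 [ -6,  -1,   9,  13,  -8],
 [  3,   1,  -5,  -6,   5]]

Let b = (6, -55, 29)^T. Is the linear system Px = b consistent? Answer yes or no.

yes

Row reduce the augmented matrix [P | b].
R2 ← R2 − (2)·R1: [0, 3, 5, 23, -6, -67]
R3 ← R3 + R1: [0, -1, -3, -11, 4, 35]
R3 ← R3 + (1/3)·R2: [0, 0, -4/3, -10/3, 2, 38/3]
The echelon form has 3 nonzero rows, and every pivot lies in the first 5 columns, so rank(P) = rank([P|b]) = 3.
The system is consistent.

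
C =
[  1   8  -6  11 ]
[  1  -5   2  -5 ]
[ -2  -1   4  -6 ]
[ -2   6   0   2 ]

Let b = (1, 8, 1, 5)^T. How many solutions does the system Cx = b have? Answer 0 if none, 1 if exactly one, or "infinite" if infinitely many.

0

Row reduce the augmented matrix [C | b].
R2 ← R2 − R1: [0, -13, 8, -16, 7]
R3 ← R3 + (2)·R1: [0, 15, -8, 16, 3]
R4 ← R4 + (2)·R1: [0, 22, -12, 24, 7]
R3 ← R3 + (15/13)·R2: [0, 0, 16/13, -32/13, 144/13]
R4 ← R4 + (22/13)·R2: [0, 0, 20/13, -40/13, 245/13]
R4 ← R4 − (5/4)·R3: [0, 0, 0, 0, 5]
The echelon form has 4 nonzero rows; the last pivot sits in the augmented column, so rank(C) = 3 but rank([C|b]) = 4.
Since the ranks differ, the system is inconsistent.
It has no solutions.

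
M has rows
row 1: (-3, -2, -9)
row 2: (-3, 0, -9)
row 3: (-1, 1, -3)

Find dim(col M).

Row reduce to echelon form.
R2 ← R2 − R1: [0, 2, 0]
R3 ← R3 − (1/3)·R1: [0, 5/3, 0]
R3 ← R3 − (5/6)·R2: [0, 0, 0]
Echelon form has 2 nonzero rows, so rank(M) = 2.
The column space has dimension equal to the rank: 2.

2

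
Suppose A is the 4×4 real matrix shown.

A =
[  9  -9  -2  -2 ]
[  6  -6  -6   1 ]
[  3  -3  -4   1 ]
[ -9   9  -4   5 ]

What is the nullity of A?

Row reduce to echelon form.
R2 ← R2 − (2/3)·R1: [0, 0, -14/3, 7/3]
R3 ← R3 − (1/3)·R1: [0, 0, -10/3, 5/3]
R4 ← R4 + R1: [0, 0, -6, 3]
R3 ← R3 − (5/7)·R2: [0, 0, 0, 0]
R4 ← R4 − (9/7)·R2: [0, 0, 0, 0]
2 nonzero rows, so rank(A) = 2.
A has 4 columns; by rank–nullity, nullity = 4 − 2 = 2.

2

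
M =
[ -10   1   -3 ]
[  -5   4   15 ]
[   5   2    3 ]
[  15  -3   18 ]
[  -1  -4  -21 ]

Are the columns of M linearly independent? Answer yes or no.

Row reduce M to echelon form.
R2 ← R2 − (1/2)·R1: [0, 7/2, 33/2]
R3 ← R3 + (1/2)·R1: [0, 5/2, 3/2]
R4 ← R4 + (3/2)·R1: [0, -3/2, 27/2]
R5 ← R5 − (1/10)·R1: [0, -41/10, -207/10]
R3 ← R3 − (5/7)·R2: [0, 0, -72/7]
R4 ← R4 + (3/7)·R2: [0, 0, 144/7]
R5 ← R5 + (41/35)·R2: [0, 0, -48/35]
R4 ← R4 + (2)·R3: [0, 0, 0]
R5 ← R5 − (2/15)·R3: [0, 0, 0]
3 pivots among 3 columns.
Every column is a pivot column, so the columns are linearly independent.

yes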